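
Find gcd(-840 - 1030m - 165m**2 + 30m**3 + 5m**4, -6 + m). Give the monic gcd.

Euclidean algorithm in ℚ[m]:
  5m**4 + 30m**3 - 165m**2 - 1030m - 840 = (5m**3 + 60m**2 + 195m + 140)(m - 6) + (0)
The last nonzero remainder m - 6 is already monic.

-6 + m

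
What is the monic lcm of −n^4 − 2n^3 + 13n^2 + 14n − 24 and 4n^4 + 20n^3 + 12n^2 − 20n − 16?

n^6 + 4n^5 − 8n^4 − 38n^3 − 17n^2 + 34n + 24

Apply the Euclidean algorithm:
  −n^4 − 2n^3 + 13n^2 + 14n − 24 = (−1/4)(4n^4 + 20n^3 + 12n^2 − 20n − 16) + (3n^3 + 16n^2 + 9n − 28)
  4n^4 + 20n^3 + 12n^2 − 20n − 16 = ((4/3)n − 4/9)(3n^3 + 16n^2 + 9n − 28) + ((64/9)n^2 + (64/3)n − 256/9)
  3n^3 + 16n^2 + 9n − 28 = ((27/64)n + 63/64)((64/9)n^2 + (64/3)n − 256/9) + (0)
Last nonzero remainder: (64/9)n^2 + (64/3)n − 256/9. Dividing through by 64/9 gives the monic gcd n^2 + 3n − 4.
Then lcm(f, g) = f·g / gcd(f, g); expanding and making the result monic gives the answer.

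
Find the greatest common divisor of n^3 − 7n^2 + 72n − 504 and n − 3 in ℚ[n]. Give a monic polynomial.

1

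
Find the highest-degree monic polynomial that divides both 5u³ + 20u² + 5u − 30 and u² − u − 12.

Apply the Euclidean algorithm:
  5u³ + 20u² + 5u − 30 = (5u + 25)(u² − u − 12) + (90u + 270)
  u² − u − 12 = ((1/90)u − 2/45)(90u + 270) + (0)
Last nonzero remainder: 90u + 270. Dividing through by 90 gives the monic gcd u + 3.

u + 3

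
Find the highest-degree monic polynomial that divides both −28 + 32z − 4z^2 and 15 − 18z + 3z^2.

−1 + z

Apply the Euclidean algorithm:
  −4z^2 + 32z − 28 = (−4/3)(3z^2 − 18z + 15) + (8z − 8)
  3z^2 − 18z + 15 = ((3/8)z − 15/8)(8z − 8) + (0)
Last nonzero remainder: 8z − 8. Dividing through by 8 gives the monic gcd z − 1.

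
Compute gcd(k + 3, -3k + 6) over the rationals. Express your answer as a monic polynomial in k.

1

Euclidean algorithm in ℚ[k]:
  k + 3 = (-1/3)(-3k + 6) + (5)
  -3k + 6 = (-(3/5)k + 6/5)(5) + (0)
The last nonzero remainder is the constant 5, so the polynomials are coprime and gcd = 1.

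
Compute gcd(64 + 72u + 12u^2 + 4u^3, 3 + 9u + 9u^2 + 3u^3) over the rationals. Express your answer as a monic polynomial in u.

1 + u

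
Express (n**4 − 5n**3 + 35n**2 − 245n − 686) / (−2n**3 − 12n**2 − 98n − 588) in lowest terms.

(−n**2 + 5n + 14)/(2n + 12)

Repeated division with remainder:
  n**4 − 5n**3 + 35n**2 − 245n − 686 = (−(1/2)n + 11/2)(−2n**3 − 12n**2 − 98n − 588) + (52n**2 + 2548)
  −2n**3 − 12n**2 − 98n − 588 = (−(1/26)n − 3/13)(52n**2 + 2548) + (0)
Last nonzero remainder: 52n**2 + 2548. Dividing through by 52 gives the monic gcd n**2 + 49.
Cancel n**2 + 49 from numerator and denominator to get the reduced form.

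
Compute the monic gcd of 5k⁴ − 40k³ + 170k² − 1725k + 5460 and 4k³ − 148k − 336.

Apply the Euclidean algorithm:
  5k⁴ − 40k³ + 170k² − 1725k + 5460 = ((5/4)k − 10)(4k³ − 148k − 336) + (355k² − 2785k + 2100)
  4k³ − 148k − 336 = ((4/355)k + 2228/25205)(355k² − 2785k + 2100) + ((375648/5041)k − 2629536/5041)
  355k² − 2785k + 2100 = ((1789555/375648)k − 126025/31304)((375648/5041)k − 2629536/5041) + (0)
Last nonzero remainder: (375648/5041)k − 2629536/5041. Dividing through by 375648/5041 gives the monic gcd k − 7.

k − 7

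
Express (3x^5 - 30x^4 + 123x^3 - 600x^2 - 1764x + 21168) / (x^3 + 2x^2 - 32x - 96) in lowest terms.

Euclidean algorithm in ℚ[x]:
  3x^5 - 30x^4 + 123x^3 - 600x^2 - 1764x + 21168 = (3x^2 - 36x + 291)(x^3 + 2x^2 - 32x - 96) + (-2046x^2 + 4092x + 49104)
  x^3 + 2x^2 - 32x - 96 = (-(1/2046)x - 2/1023)(-2046x^2 + 4092x + 49104) + (0)
Last nonzero remainder: -2046x^2 + 4092x + 49104. Dividing through by -2046 gives the monic gcd x^2 - 2x - 24.
Cancel x^2 - 2x - 24 from numerator and denominator to get the reduced form.

(3x^3 - 24x^2 + 147x - 882)/(x + 4)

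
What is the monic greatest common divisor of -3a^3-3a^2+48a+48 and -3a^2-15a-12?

By polynomial division,
  -3a^3-3a^2+48a+48 = (a-4)(-3a^2-15a-12) + (0)
Last nonzero remainder: -3a^2-15a-12. Dividing through by -3 gives the monic gcd a^2+5a+4.

a^2+5a+4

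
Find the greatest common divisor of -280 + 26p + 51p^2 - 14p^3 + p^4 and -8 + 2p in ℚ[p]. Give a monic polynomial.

-4 + p

Euclidean algorithm in ℚ[p]:
  p^4 - 14p^3 + 51p^2 + 26p - 280 = ((1/2)p^3 - 5p^2 + (11/2)p + 35)(2p - 8) + (0)
Last nonzero remainder: 2p - 8. Dividing through by 2 gives the monic gcd p - 4.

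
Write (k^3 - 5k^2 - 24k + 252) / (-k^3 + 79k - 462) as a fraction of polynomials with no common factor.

(-k - 6)/(k + 11)

By polynomial division,
  k^3 - 5k^2 - 24k + 252 = (-1)(-k^3 + 79k - 462) + (-5k^2 + 55k - 210)
  -k^3 + 79k - 462 = ((1/5)k + 11/5)(-5k^2 + 55k - 210) + (0)
Last nonzero remainder: -5k^2 + 55k - 210. Dividing through by -5 gives the monic gcd k^2 - 11k + 42.
Cancel k^2 - 11k + 42 from numerator and denominator to get the reduced form.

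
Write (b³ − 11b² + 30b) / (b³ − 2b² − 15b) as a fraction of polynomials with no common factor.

(b − 6)/(b + 3)

Euclidean algorithm in ℚ[b]:
  b³ − 11b² + 30b = (b³ − 2b² − 15b) + (−9b² + 45b)
  b³ − 2b² − 15b = (−(1/9)b − 1/3)(−9b² + 45b) + (0)
Last nonzero remainder: −9b² + 45b. Dividing through by −9 gives the monic gcd b² − 5b.
Cancel b² − 5b from numerator and denominator to get the reduced form.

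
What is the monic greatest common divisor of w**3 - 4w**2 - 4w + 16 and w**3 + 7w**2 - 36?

Euclidean algorithm in ℚ[w]:
  w**3 - 4w**2 - 4w + 16 = (w**3 + 7w**2 - 36) + (-11w**2 - 4w + 52)
  w**3 + 7w**2 - 36 = (-(1/11)w - 73/121)(-11w**2 - 4w + 52) + ((280/121)w - 560/121)
  -11w**2 - 4w + 52 = (-(1331/280)w - 1573/140)((280/121)w - 560/121) + (0)
Last nonzero remainder: (280/121)w - 560/121. Dividing through by 280/121 gives the monic gcd w - 2.

w - 2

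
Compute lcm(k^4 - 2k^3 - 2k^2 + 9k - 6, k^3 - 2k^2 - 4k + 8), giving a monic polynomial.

By polynomial division,
  k^4 - 2k^3 - 2k^2 + 9k - 6 = (k)(k^3 - 2k^2 - 4k + 8) + (2k^2 + k - 6)
  k^3 - 2k^2 - 4k + 8 = ((1/2)k - 5/4)(2k^2 + k - 6) + ((1/4)k + 1/2)
  2k^2 + k - 6 = (8k - 12)((1/4)k + 1/2) + (0)
Last nonzero remainder: (1/4)k + 1/2. Dividing through by 1/4 gives the monic gcd k + 2.
Then lcm(f, g) = f·g / gcd(f, g); expanding and making the result monic gives the answer.

k^6 - 6k^5 + 10k^4 + 9k^3 - 50k^2 + 60k - 24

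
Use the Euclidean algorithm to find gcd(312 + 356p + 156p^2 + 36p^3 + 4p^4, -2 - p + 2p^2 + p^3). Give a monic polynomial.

2 + p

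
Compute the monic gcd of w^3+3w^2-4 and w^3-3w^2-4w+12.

w+2

Euclidean algorithm in ℚ[w]:
  w^3+3w^2-4 = (w^3-3w^2-4w+12) + (6w^2+4w-16)
  w^3-3w^2-4w+12 = ((1/6)w-11/18)(6w^2+4w-16) + ((10/9)w+20/9)
  6w^2+4w-16 = ((27/5)w-36/5)((10/9)w+20/9) + (0)
Last nonzero remainder: (10/9)w+20/9. Dividing through by 10/9 gives the monic gcd w+2.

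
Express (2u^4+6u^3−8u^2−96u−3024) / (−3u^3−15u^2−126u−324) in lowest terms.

Repeated division with remainder:
  2u^4+6u^3−8u^2−96u−3024 = (−(2/3)u+4/3)(−3u^3−15u^2−126u−324) + (−72u^2−144u−2592)
  −3u^3−15u^2−126u−324 = ((1/24)u+1/8)(−72u^2−144u−2592) + (0)
Last nonzero remainder: −72u^2−144u−2592. Dividing through by −72 gives the monic gcd u^2+2u+36.
Cancel u^2+2u+36 from numerator and denominator to get the reduced form.

(−2u^2−2u+84)/(3u+9)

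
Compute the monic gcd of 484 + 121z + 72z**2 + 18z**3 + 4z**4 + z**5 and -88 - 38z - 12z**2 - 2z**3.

44 + 19z + 6z**2 + z**3

Apply the Euclidean algorithm:
  z**5 + 4z**4 + 18z**3 + 72z**2 + 121z + 484 = (-(1/2)z**2 + z - 11/2)(-2z**3 - 12z**2 - 38z - 88) + (0)
Last nonzero remainder: -2z**3 - 12z**2 - 38z - 88. Dividing through by -2 gives the monic gcd z**3 + 6z**2 + 19z + 44.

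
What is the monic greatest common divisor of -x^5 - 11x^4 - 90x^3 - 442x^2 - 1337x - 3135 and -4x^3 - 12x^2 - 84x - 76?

x^2 + 2x + 19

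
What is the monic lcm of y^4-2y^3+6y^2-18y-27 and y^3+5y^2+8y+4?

y^6+2y^5+2y^4-2y^3-75y^2-180y-108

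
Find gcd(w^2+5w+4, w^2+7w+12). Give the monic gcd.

w+4

Apply the Euclidean algorithm:
  w^2+5w+4 = (w^2+7w+12) + (−2w−8)
  w^2+7w+12 = (−(1/2)w−3/2)(−2w−8) + (0)
Last nonzero remainder: −2w−8. Dividing through by −2 gives the monic gcd w+4.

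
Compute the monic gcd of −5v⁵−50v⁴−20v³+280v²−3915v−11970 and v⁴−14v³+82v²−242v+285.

v²−6v+19

Apply the Euclidean algorithm:
  −5v⁵−50v⁴−20v³+280v²−3915v−11970 = (−5v−120)(v⁴−14v³+82v²−242v+285) + (−1290v³+8910v²−31530v+22230)
  v⁴−14v³+82v²−242v+285 = (−(1/1290)v+61/11094)(−1290v³+8910v²−31530v+22230) + ((15840/1849)v²−(95040/1849)v+300960/1849)
  −1290v³+8910v²−31530v+22230 = (−(79507/528)v+24037/176)((15840/1849)v²−(95040/1849)v+300960/1849) + (0)
Last nonzero remainder: (15840/1849)v²−(95040/1849)v+300960/1849. Dividing through by 15840/1849 gives the monic gcd v²−6v+19.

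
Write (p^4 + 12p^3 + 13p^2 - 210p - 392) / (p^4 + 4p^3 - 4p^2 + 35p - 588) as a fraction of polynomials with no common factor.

(p^2 + 9p + 14)/(p^2 + p + 21)

Repeated division with remainder:
  p^4 + 12p^3 + 13p^2 - 210p - 392 = (p^4 + 4p^3 - 4p^2 + 35p - 588) + (8p^3 + 17p^2 - 245p + 196)
  p^4 + 4p^3 - 4p^2 + 35p - 588 = ((1/8)p + 15/64)(8p^3 + 17p^2 - 245p + 196) + ((1449/64)p^2 + (4347/64)p - 10143/16)
  8p^3 + 17p^2 - 245p + 196 = ((512/1449)p - 64/207)((1449/64)p^2 + (4347/64)p - 10143/16) + (0)
Last nonzero remainder: (1449/64)p^2 + (4347/64)p - 10143/16. Dividing through by 1449/64 gives the monic gcd p^2 + 3p - 28.
Cancel p^2 + 3p - 28 from numerator and denominator to get the reduced form.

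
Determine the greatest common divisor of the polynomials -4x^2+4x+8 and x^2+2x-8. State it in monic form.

Apply the Euclidean algorithm:
  -4x^2+4x+8 = (-4)(x^2+2x-8) + (12x-24)
  x^2+2x-8 = ((1/12)x+1/3)(12x-24) + (0)
Last nonzero remainder: 12x-24. Dividing through by 12 gives the monic gcd x-2.

x-2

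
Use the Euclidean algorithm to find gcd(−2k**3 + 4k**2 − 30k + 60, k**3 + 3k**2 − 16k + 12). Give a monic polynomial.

By polynomial division,
  −2k**3 + 4k**2 − 30k + 60 = (−2)(k**3 + 3k**2 − 16k + 12) + (10k**2 − 62k + 84)
  k**3 + 3k**2 − 16k + 12 = ((1/10)k + 23/25)(10k**2 − 62k + 84) + ((816/25)k − 1632/25)
  10k**2 − 62k + 84 = ((125/408)k − 175/136)((816/25)k − 1632/25) + (0)
Last nonzero remainder: (816/25)k − 1632/25. Dividing through by 816/25 gives the monic gcd k − 2.

k − 2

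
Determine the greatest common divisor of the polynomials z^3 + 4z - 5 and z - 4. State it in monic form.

1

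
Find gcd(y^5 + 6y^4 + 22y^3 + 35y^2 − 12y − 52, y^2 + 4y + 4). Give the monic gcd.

y^2 + 4y + 4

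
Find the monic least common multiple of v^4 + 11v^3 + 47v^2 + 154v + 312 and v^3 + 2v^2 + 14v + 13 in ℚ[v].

Repeated division with remainder:
  v^4 + 11v^3 + 47v^2 + 154v + 312 = (v + 9)(v^3 + 2v^2 + 14v + 13) + (15v^2 + 15v + 195)
  v^3 + 2v^2 + 14v + 13 = ((1/15)v + 1/15)(15v^2 + 15v + 195) + (0)
Last nonzero remainder: 15v^2 + 15v + 195. Dividing through by 15 gives the monic gcd v^2 + v + 13.
Then lcm(f, g) = f·g / gcd(f, g); expanding and making the result monic gives the answer.

v^5 + 12v^4 + 58v^3 + 201v^2 + 466v + 312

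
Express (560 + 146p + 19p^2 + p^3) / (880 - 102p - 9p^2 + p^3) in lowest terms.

(56 + 9p + p^2)/(88 - 19p + p^2)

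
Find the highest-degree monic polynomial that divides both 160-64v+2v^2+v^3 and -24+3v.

Euclidean algorithm in ℚ[v]:
  v^3+2v^2-64v+160 = ((1/3)v^2+(10/3)v+16/3)(3v-24) + (288)
  3v-24 = ((1/96)v-1/12)(288) + (0)
The last nonzero remainder is the constant 288, so the polynomials are coprime and gcd = 1.

1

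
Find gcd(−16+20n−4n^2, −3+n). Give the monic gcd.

Euclidean algorithm in ℚ[n]:
  −4n^2+20n−16 = (−4n+8)(n−3) + (8)
  n−3 = ((1/8)n−3/8)(8) + (0)
The last nonzero remainder is the constant 8, so the polynomials are coprime and gcd = 1.

1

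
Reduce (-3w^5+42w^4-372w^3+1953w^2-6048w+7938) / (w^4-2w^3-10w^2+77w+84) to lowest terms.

(-3w^3+21w^2-162w+378)/(w^2+5w+4)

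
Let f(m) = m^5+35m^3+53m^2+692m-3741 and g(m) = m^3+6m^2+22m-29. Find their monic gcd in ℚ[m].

m^2+7m+29

By polynomial division,
  m^5+35m^3+53m^2+692m-3741 = (m^2-6m+49)(m^3+6m^2+22m-29) + (-80m^2-560m-2320)
  m^3+6m^2+22m-29 = (-(1/80)m+1/80)(-80m^2-560m-2320) + (0)
Last nonzero remainder: -80m^2-560m-2320. Dividing through by -80 gives the monic gcd m^2+7m+29.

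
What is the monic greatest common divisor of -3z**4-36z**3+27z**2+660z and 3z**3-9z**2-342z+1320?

Repeated division with remainder:
  -3z**4-36z**3+27z**2+660z = (-z-15)(3z**3-9z**2-342z+1320) + (-450z**2-3150z+19800)
  3z**3-9z**2-342z+1320 = (-(1/150)z+1/15)(-450z**2-3150z+19800) + (0)
Last nonzero remainder: -450z**2-3150z+19800. Dividing through by -450 gives the monic gcd z**2+7z-44.

z**2+7z-44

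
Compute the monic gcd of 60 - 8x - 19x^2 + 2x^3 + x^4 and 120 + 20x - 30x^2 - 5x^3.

By polynomial division,
  x^4 + 2x^3 - 19x^2 - 8x + 60 = (-(1/5)x + 4/5)(-5x^3 - 30x^2 + 20x + 120) + (9x^2 - 36)
  -5x^3 - 30x^2 + 20x + 120 = (-(5/9)x - 10/3)(9x^2 - 36) + (0)
Last nonzero remainder: 9x^2 - 36. Dividing through by 9 gives the monic gcd x^2 - 4.

-4 + x^2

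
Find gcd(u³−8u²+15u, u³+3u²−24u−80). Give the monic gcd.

u−5

Repeated division with remainder:
  u³−8u²+15u = (u³+3u²−24u−80) + (−11u²+39u+80)
  u³+3u²−24u−80 = (−(1/11)u−72/121)(−11u²+39u+80) + ((784/121)u−3920/121)
  −11u²+39u+80 = (−(1331/784)u−121/49)((784/121)u−3920/121) + (0)
Last nonzero remainder: (784/121)u−3920/121. Dividing through by 784/121 gives the monic gcd u−5.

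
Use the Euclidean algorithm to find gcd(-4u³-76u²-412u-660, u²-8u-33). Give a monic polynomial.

u+3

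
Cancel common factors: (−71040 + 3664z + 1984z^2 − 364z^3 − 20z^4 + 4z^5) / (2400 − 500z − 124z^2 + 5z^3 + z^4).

Apply the Euclidean algorithm:
  4z^5 − 20z^4 − 364z^3 + 1984z^2 + 3664z − 71040 = (4z − 40)(z^4 + 5z^3 − 124z^2 − 500z + 2400) + (332z^3 − 976z^2 − 25936z + 24960)
  z^4 + 5z^3 − 124z^2 − 500z + 2400 = ((1/332)z + 659/27556)(332z^3 − 976z^2 − 25936z + 24960) + (−(155268/6889)z^2 + (310536/6889)z + 12421440/6889)
  332z^3 − 976z^2 − 25936z + 24960 = (−(571787/38817)z + 179114/12939)(−(155268/6889)z^2 + (310536/6889)z + 12421440/6889) + (0)
Last nonzero remainder: −(155268/6889)z^2 + (310536/6889)z + 12421440/6889. Dividing through by −155268/6889 gives the monic gcd z^2 − 2z − 80.
Cancel z^2 − 2z − 80 from numerator and denominator to get the reduced form.

(888 − 68z − 12z^2 + 4z^3)/(−30 + 7z + z^2)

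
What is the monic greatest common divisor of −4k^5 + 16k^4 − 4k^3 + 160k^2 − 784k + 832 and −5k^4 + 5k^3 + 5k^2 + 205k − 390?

Apply the Euclidean algorithm:
  −4k^5 + 16k^4 − 4k^3 + 160k^2 − 784k + 832 = ((4/5)k − 12/5)(−5k^4 + 5k^3 + 5k^2 + 205k − 390) + (4k^3 + 8k^2 + 20k − 104)
  −5k^4 + 5k^3 + 5k^2 + 205k − 390 = (−(5/4)k + 15/4)(4k^3 + 8k^2 + 20k − 104) + (0)
Last nonzero remainder: 4k^3 + 8k^2 + 20k − 104. Dividing through by 4 gives the monic gcd k^3 + 2k^2 + 5k − 26.

k^3 + 2k^2 + 5k − 26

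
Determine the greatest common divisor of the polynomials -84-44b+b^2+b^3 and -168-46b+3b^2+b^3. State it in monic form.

-42-b+b^2

Repeated division with remainder:
  b^3+b^2-44b-84 = (b^3+3b^2-46b-168) + (-2b^2+2b+84)
  b^3+3b^2-46b-168 = (-(1/2)b-2)(-2b^2+2b+84) + (0)
Last nonzero remainder: -2b^2+2b+84. Dividing through by -2 gives the monic gcd b^2-b-42.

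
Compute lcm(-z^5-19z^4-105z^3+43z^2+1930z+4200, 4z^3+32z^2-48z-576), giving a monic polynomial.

z^6+25z^5+219z^4+587z^3-2188z^2-15780z-25200

Repeated division with remainder:
  -z^5-19z^4-105z^3+43z^2+1930z+4200 = (-(1/4)z^2-(11/4)z-29/4)(4z^3+32z^2-48z-576) + (-z^2-2z+24)
  4z^3+32z^2-48z-576 = (-4z-24)(-z^2-2z+24) + (0)
Last nonzero remainder: -z^2-2z+24. Dividing through by -1 gives the monic gcd z^2+2z-24.
Then lcm(f, g) = f·g / gcd(f, g); expanding and making the result monic gives the answer.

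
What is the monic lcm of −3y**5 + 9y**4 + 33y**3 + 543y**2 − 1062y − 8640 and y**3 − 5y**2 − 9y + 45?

y**6 − 6y**5 − 2y**4 − 148y**3 + 897y**2 + 1818y − 8640

Repeated division with remainder:
  −3y**5 + 9y**4 + 33y**3 + 543y**2 − 1062y − 8640 = (−3y**2 − 6y − 24)(y**3 − 5y**2 − 9y + 45) + (504y**2 − 1008y − 7560)
  y**3 − 5y**2 − 9y + 45 = ((1/504)y − 1/168)(504y**2 − 1008y − 7560) + (0)
Last nonzero remainder: 504y**2 − 1008y − 7560. Dividing through by 504 gives the monic gcd y**2 − 2y − 15.
Then lcm(f, g) = f·g / gcd(f, g); expanding and making the result monic gives the answer.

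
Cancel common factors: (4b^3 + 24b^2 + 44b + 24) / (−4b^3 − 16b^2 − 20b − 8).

Apply the Euclidean algorithm:
  4b^3 + 24b^2 + 44b + 24 = (−1)(−4b^3 − 16b^2 − 20b − 8) + (8b^2 + 24b + 16)
  −4b^3 − 16b^2 − 20b − 8 = (−(1/2)b − 1/2)(8b^2 + 24b + 16) + (0)
Last nonzero remainder: 8b^2 + 24b + 16. Dividing through by 8 gives the monic gcd b^2 + 3b + 2.
Cancel b^2 + 3b + 2 from numerator and denominator to get the reduced form.

(−b − 3)/(b + 1)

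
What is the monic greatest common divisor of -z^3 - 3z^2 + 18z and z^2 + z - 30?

By polynomial division,
  -z^3 - 3z^2 + 18z = (-z - 2)(z^2 + z - 30) + (-10z - 60)
  z^2 + z - 30 = (-(1/10)z + 1/2)(-10z - 60) + (0)
Last nonzero remainder: -10z - 60. Dividing through by -10 gives the monic gcd z + 6.

z + 6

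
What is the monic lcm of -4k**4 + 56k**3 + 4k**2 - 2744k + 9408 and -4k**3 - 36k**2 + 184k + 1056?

k**6 + k**5 - 167k**4 + 55k**3 + 7894k**2 - 5096k - 103488

Euclidean algorithm in ℚ[k]:
  -4k**4 + 56k**3 + 4k**2 - 2744k + 9408 = (k - 23)(-4k**3 - 36k**2 + 184k + 1056) + (-1008k**2 + 432k + 33696)
  -4k**3 - 36k**2 + 184k + 1056 = ((1/252)k + 11/294)(-1008k**2 + 432k + 33696) + ((1672/49)k - 10032/49)
  -1008k**2 + 432k + 33696 = (-(6174/209)k - 34398/209)((1672/49)k - 10032/49) + (0)
Last nonzero remainder: (1672/49)k - 10032/49. Dividing through by 1672/49 gives the monic gcd k - 6.
Then lcm(f, g) = f·g / gcd(f, g); expanding and making the result monic gives the answer.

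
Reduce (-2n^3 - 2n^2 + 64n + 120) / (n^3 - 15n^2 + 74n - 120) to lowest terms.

(-2n^2 - 14n - 20)/(n^2 - 9n + 20)

By polynomial division,
  -2n^3 - 2n^2 + 64n + 120 = (-2)(n^3 - 15n^2 + 74n - 120) + (-32n^2 + 212n - 120)
  n^3 - 15n^2 + 74n - 120 = (-(1/32)n + 67/256)(-32n^2 + 212n - 120) + ((945/64)n - 2835/32)
  -32n^2 + 212n - 120 = (-(2048/945)n + 256/189)((945/64)n - 2835/32) + (0)
Last nonzero remainder: (945/64)n - 2835/32. Dividing through by 945/64 gives the monic gcd n - 6.
Cancel n - 6 from numerator and denominator to get the reduced form.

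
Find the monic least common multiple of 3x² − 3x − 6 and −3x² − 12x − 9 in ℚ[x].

x³ + 2x² − 5x − 6

Apply the Euclidean algorithm:
  3x² − 3x − 6 = (−1)(−3x² − 12x − 9) + (−15x − 15)
  −3x² − 12x − 9 = ((1/5)x + 3/5)(−15x − 15) + (0)
Last nonzero remainder: −15x − 15. Dividing through by −15 gives the monic gcd x + 1.
Then lcm(f, g) = f·g / gcd(f, g); expanding and making the result monic gives the answer.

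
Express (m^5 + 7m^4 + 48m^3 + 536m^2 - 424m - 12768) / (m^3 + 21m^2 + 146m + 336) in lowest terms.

(m^3 - 6m^2 + 84m - 304)/(m + 8)

By polynomial division,
  m^5 + 7m^4 + 48m^3 + 536m^2 - 424m - 12768 = (m^2 - 14m + 196)(m^3 + 21m^2 + 146m + 336) + (-1872m^2 - 24336m - 78624)
  m^3 + 21m^2 + 146m + 336 = (-(1/1872)m - 1/234)(-1872m^2 - 24336m - 78624) + (0)
Last nonzero remainder: -1872m^2 - 24336m - 78624. Dividing through by -1872 gives the monic gcd m^2 + 13m + 42.
Cancel m^2 + 13m + 42 from numerator and denominator to get the reduced form.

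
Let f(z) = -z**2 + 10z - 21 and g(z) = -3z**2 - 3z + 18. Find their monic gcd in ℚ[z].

1

Apply the Euclidean algorithm:
  -z**2 + 10z - 21 = (1/3)(-3z**2 - 3z + 18) + (11z - 27)
  -3z**2 - 3z + 18 = (-(3/11)z - 114/121)(11z - 27) + (-900/121)
  11z - 27 = (-(1331/900)z + 363/100)(-900/121) + (0)
The last nonzero remainder is the constant -900/121, so the polynomials are coprime and gcd = 1.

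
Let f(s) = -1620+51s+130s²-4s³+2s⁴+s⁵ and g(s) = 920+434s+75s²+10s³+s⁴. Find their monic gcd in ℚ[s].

Apply the Euclidean algorithm:
  s⁵+2s⁴-4s³+130s²+51s-1620 = (s-8)(s⁴+10s³+75s²+434s+920) + (s³+296s²+2603s+5740)
  s⁴+10s³+75s²+434s+920 = (s-286)(s³+296s²+2603s+5740) + (82128s²+739152s+1642560)
  s³+296s²+2603s+5740 = ((1/82128)s+287/82128)(82128s²+739152s+1642560) + (0)
Last nonzero remainder: 82128s²+739152s+1642560. Dividing through by 82128 gives the monic gcd s²+9s+20.

20+9s+s²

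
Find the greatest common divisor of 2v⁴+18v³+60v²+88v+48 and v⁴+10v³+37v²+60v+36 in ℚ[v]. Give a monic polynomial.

By polynomial division,
  2v⁴+18v³+60v²+88v+48 = (2)(v⁴+10v³+37v²+60v+36) + (-2v³-14v²-32v-24)
  v⁴+10v³+37v²+60v+36 = (-(1/2)v-3/2)(-2v³-14v²-32v-24) + (0)
Last nonzero remainder: -2v³-14v²-32v-24. Dividing through by -2 gives the monic gcd v³+7v²+16v+12.

v³+7v²+16v+12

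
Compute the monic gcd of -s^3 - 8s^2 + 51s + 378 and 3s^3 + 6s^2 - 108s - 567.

s - 7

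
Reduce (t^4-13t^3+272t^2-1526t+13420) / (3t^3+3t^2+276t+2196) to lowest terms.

Euclidean algorithm in ℚ[t]:
  t^4-13t^3+272t^2-1526t+13420 = ((1/3)t-14/3)(3t^3+3t^2+276t+2196) + (194t^2-970t+23668)
  3t^3+3t^2+276t+2196 = ((3/194)t+9/97)(194t^2-970t+23668) + (0)
Last nonzero remainder: 194t^2-970t+23668. Dividing through by 194 gives the monic gcd t^2-5t+122.
Cancel t^2-5t+122 from numerator and denominator to get the reduced form.

(t^2-8t+110)/(3t+18)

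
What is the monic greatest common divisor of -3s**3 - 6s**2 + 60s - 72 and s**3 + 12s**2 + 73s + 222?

By polynomial division,
  -3s**3 - 6s**2 + 60s - 72 = (-3)(s**3 + 12s**2 + 73s + 222) + (30s**2 + 279s + 594)
  s**3 + 12s**2 + 73s + 222 = ((1/30)s + 9/100)(30s**2 + 279s + 594) + ((2809/100)s + 8427/50)
  30s**2 + 279s + 594 = ((3000/2809)s + 9900/2809)((2809/100)s + 8427/50) + (0)
Last nonzero remainder: (2809/100)s + 8427/50. Dividing through by 2809/100 gives the monic gcd s + 6.

s + 6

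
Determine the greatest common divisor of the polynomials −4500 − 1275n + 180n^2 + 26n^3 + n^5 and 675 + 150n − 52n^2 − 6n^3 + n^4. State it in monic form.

−75 − 25n + 3n^2 + n^3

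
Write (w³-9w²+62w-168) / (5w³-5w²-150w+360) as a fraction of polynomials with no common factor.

Euclidean algorithm in ℚ[w]:
  w³-9w²+62w-168 = (1/5)(5w³-5w²-150w+360) + (-8w²+92w-240)
  5w³-5w²-150w+360 = (-(5/8)w-105/16)(-8w²+92w-240) + ((1215/4)w-1215)
  -8w²+92w-240 = (-(32/1215)w+16/81)((1215/4)w-1215) + (0)
Last nonzero remainder: (1215/4)w-1215. Dividing through by 1215/4 gives the monic gcd w-4.
Cancel w-4 from numerator and denominator to get the reduced form.

(w²-5w+42)/(5w²+15w-90)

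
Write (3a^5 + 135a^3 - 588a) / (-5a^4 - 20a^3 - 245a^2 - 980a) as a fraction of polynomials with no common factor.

(-3a^2 + 12)/(5a + 20)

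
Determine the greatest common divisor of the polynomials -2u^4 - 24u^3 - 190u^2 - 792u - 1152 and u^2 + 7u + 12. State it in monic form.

u^2 + 7u + 12

Apply the Euclidean algorithm:
  -2u^4 - 24u^3 - 190u^2 - 792u - 1152 = (-2u^2 - 10u - 96)(u^2 + 7u + 12) + (0)
The last nonzero remainder u^2 + 7u + 12 is already monic.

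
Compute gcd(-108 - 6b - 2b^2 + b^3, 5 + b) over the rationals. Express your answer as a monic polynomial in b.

1

Euclidean algorithm in ℚ[b]:
  b^3 - 2b^2 - 6b - 108 = (b^2 - 7b + 29)(b + 5) + (-253)
  b + 5 = (-(1/253)b - 5/253)(-253) + (0)
The last nonzero remainder is the constant -253, so the polynomials are coprime and gcd = 1.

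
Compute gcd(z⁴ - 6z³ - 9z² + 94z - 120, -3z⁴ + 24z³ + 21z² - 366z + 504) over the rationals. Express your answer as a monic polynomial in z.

z³ - z² - 14z + 24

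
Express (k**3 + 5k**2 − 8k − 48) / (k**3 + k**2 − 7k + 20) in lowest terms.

Repeated division with remainder:
  k**3 + 5k**2 − 8k − 48 = (k**3 + k**2 − 7k + 20) + (4k**2 − k − 68)
  k**3 + k**2 − 7k + 20 = ((1/4)k + 5/16)(4k**2 − k − 68) + ((165/16)k + 165/4)
  4k**2 − k − 68 = ((64/165)k − 272/165)((165/16)k + 165/4) + (0)
Last nonzero remainder: (165/16)k + 165/4. Dividing through by 165/16 gives the monic gcd k + 4.
Cancel k + 4 from numerator and denominator to get the reduced form.

(k**2 + k − 12)/(k**2 − 3k + 5)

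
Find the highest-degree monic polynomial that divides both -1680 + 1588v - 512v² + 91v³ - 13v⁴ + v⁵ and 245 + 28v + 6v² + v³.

35 - v + v²

Apply the Euclidean algorithm:
  v⁵ - 13v⁴ + 91v³ - 512v² + 1588v - 1680 = (v² - 19v + 177)(v³ + 6v² + 28v + 245) + (-1287v² + 1287v - 45045)
  v³ + 6v² + 28v + 245 = (-(1/1287)v - 7/1287)(-1287v² + 1287v - 45045) + (0)
Last nonzero remainder: -1287v² + 1287v - 45045. Dividing through by -1287 gives the monic gcd v² - v + 35.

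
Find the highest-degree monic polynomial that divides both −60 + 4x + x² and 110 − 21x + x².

1

Repeated division with remainder:
  x² + 4x − 60 = (x² − 21x + 110) + (25x − 170)
  x² − 21x + 110 = ((1/25)x − 71/125)(25x − 170) + (336/25)
  25x − 170 = ((625/336)x − 2125/168)(336/25) + (0)
The last nonzero remainder is the constant 336/25, so the polynomials are coprime and gcd = 1.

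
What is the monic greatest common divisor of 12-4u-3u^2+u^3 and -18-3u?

1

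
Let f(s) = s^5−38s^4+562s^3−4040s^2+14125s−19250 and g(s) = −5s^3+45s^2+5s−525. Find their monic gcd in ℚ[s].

s^2−12s+35

Euclidean algorithm in ℚ[s]:
  s^5−38s^4+562s^3−4040s^2+14125s−19250 = (−(1/5)s^2+(29/5)s−302/5)(−5s^3+45s^2+5s−525) + (−1456s^2+17472s−50960)
  −5s^3+45s^2+5s−525 = ((5/1456)s+15/1456)(−1456s^2+17472s−50960) + (0)
Last nonzero remainder: −1456s^2+17472s−50960. Dividing through by −1456 gives the monic gcd s^2−12s+35.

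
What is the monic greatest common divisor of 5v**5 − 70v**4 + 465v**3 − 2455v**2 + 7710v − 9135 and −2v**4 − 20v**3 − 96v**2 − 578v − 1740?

By polynomial division,
  5v**5 − 70v**4 + 465v**3 − 2455v**2 + 7710v − 9135 = (−(5/2)v + 60)(−2v**4 − 20v**3 − 96v**2 − 578v − 1740) + (1425v**3 + 1860v**2 + 38040v + 95265)
  −2v**4 − 20v**3 − 96v**2 − 578v − 1740 = (−(2/1425)v − 1652/135375)(1425v**3 + 1860v**2 + 38040v + 95265) + (−(179712/9025)v**2 + (179712/9025)v − 5211648/9025)
  1425v**3 + 1860v**2 + 38040v + 95265 = (−(4286875/59904)v − 3294125/19968)(−(179712/9025)v**2 + (179712/9025)v − 5211648/9025) + (0)
Last nonzero remainder: −(179712/9025)v**2 + (179712/9025)v − 5211648/9025. Dividing through by −179712/9025 gives the monic gcd v**2 − v + 29.

v**2 − v + 29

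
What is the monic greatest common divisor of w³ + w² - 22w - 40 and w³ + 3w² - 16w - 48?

w + 4

Apply the Euclidean algorithm:
  w³ + w² - 22w - 40 = (w³ + 3w² - 16w - 48) + (-2w² - 6w + 8)
  w³ + 3w² - 16w - 48 = (-(1/2)w)(-2w² - 6w + 8) + (-12w - 48)
  -2w² - 6w + 8 = ((1/6)w - 1/6)(-12w - 48) + (0)
Last nonzero remainder: -12w - 48. Dividing through by -12 gives the monic gcd w + 4.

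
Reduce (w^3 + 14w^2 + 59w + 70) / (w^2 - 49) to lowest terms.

(w^2 + 7w + 10)/(w - 7)

Apply the Euclidean algorithm:
  w^3 + 14w^2 + 59w + 70 = (w + 14)(w^2 - 49) + (108w + 756)
  w^2 - 49 = ((1/108)w - 7/108)(108w + 756) + (0)
Last nonzero remainder: 108w + 756. Dividing through by 108 gives the monic gcd w + 7.
Cancel w + 7 from numerator and denominator to get the reduced form.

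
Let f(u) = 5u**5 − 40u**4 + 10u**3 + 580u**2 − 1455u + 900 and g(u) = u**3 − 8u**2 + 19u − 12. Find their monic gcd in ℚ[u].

u**2 − 4u + 3

By polynomial division,
  5u**5 − 40u**4 + 10u**3 + 580u**2 − 1455u + 900 = (5u**2 − 85)(u**3 − 8u**2 + 19u − 12) + (−40u**2 + 160u − 120)
  u**3 − 8u**2 + 19u − 12 = (−(1/40)u + 1/10)(−40u**2 + 160u − 120) + (0)
Last nonzero remainder: −40u**2 + 160u − 120. Dividing through by −40 gives the monic gcd u**2 − 4u + 3.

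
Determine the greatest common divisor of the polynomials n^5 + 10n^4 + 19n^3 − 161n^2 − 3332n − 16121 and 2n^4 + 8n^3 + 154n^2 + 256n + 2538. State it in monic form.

Apply the Euclidean algorithm:
  n^5 + 10n^4 + 19n^3 − 161n^2 − 3332n − 16121 = ((1/2)n + 3)(2n^4 + 8n^3 + 154n^2 + 256n + 2538) + (−82n^3 − 751n^2 − 5369n − 23735)
  2n^4 + 8n^3 + 154n^2 + 256n + 2538 = (−(1/41)n + 423/3362)(−82n^3 − 751n^2 − 5369n − 23735) + ((395163/3362)n^2 + (1185489/3362)n + 18572661/3362)
  −82n^3 − 751n^2 − 5369n − 23735 = (−(275684/395163)n − 1697810/395163)((395163/3362)n^2 + (1185489/3362)n + 18572661/3362) + (0)
Last nonzero remainder: (395163/3362)n^2 + (1185489/3362)n + 18572661/3362. Dividing through by 395163/3362 gives the monic gcd n^2 + 3n + 47.

n^2 + 3n + 47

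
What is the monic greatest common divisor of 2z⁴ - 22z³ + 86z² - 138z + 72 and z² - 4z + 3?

By polynomial division,
  2z⁴ - 22z³ + 86z² - 138z + 72 = (2z² - 14z + 24)(z² - 4z + 3) + (0)
The last nonzero remainder z² - 4z + 3 is already monic.

z² - 4z + 3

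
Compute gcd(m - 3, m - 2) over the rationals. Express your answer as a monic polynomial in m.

Repeated division with remainder:
  m - 3 = (m - 2) + (-1)
  m - 2 = (-m + 2)(-1) + (0)
The last nonzero remainder is the constant -1, so the polynomials are coprime and gcd = 1.

1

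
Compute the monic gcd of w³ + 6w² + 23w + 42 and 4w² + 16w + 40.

1

Repeated division with remainder:
  w³ + 6w² + 23w + 42 = ((1/4)w + 1/2)(4w² + 16w + 40) + (5w + 22)
  4w² + 16w + 40 = ((4/5)w - 8/25)(5w + 22) + (1176/25)
  5w + 22 = ((125/1176)w + 275/588)(1176/25) + (0)
The last nonzero remainder is the constant 1176/25, so the polynomials are coprime and gcd = 1.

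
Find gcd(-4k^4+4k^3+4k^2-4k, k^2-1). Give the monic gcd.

k^2-1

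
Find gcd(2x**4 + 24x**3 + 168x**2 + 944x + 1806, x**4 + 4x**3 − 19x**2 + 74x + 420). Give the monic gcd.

Euclidean algorithm in ℚ[x]:
  2x**4 + 24x**3 + 168x**2 + 944x + 1806 = (2)(x**4 + 4x**3 − 19x**2 + 74x + 420) + (16x**3 + 206x**2 + 796x + 966)
  x**4 + 4x**3 − 19x**2 + 74x + 420 = ((1/16)x − 71/128)(16x**3 + 206x**2 + 796x + 966) + ((2913/64)x**2 + (14565/32)x + 61173/64)
  16x**3 + 206x**2 + 796x + 966 = ((1024/2913)x + 2944/2913)((2913/64)x**2 + (14565/32)x + 61173/64) + (0)
Last nonzero remainder: (2913/64)x**2 + (14565/32)x + 61173/64. Dividing through by 2913/64 gives the monic gcd x**2 + 10x + 21.

x**2 + 10x + 21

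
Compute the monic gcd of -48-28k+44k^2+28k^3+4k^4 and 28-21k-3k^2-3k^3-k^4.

Euclidean algorithm in ℚ[k]:
  4k^4+28k^3+44k^2-28k-48 = (-4)(-k^4-3k^3-3k^2-21k+28) + (16k^3+32k^2-112k+64)
  -k^4-3k^3-3k^2-21k+28 = (-(1/16)k-1/16)(16k^3+32k^2-112k+64) + (-8k^2-24k+32)
  16k^3+32k^2-112k+64 = (-2k+2)(-8k^2-24k+32) + (0)
Last nonzero remainder: -8k^2-24k+32. Dividing through by -8 gives the monic gcd k^2+3k-4.

-4+3k+k^2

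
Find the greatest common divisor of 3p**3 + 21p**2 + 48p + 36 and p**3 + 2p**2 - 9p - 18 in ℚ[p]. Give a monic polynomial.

By polynomial division,
  3p**3 + 21p**2 + 48p + 36 = (3)(p**3 + 2p**2 - 9p - 18) + (15p**2 + 75p + 90)
  p**3 + 2p**2 - 9p - 18 = ((1/15)p - 1/5)(15p**2 + 75p + 90) + (0)
Last nonzero remainder: 15p**2 + 75p + 90. Dividing through by 15 gives the monic gcd p**2 + 5p + 6.

p**2 + 5p + 6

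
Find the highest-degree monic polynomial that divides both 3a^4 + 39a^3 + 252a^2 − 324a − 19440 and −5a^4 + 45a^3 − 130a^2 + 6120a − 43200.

a^2 + 9a + 108

Euclidean algorithm in ℚ[a]:
  3a^4 + 39a^3 + 252a^2 − 324a − 19440 = (−3/5)(−5a^4 + 45a^3 − 130a^2 + 6120a − 43200) + (66a^3 + 174a^2 + 3348a − 45360)
  −5a^4 + 45a^3 − 130a^2 + 6120a − 43200 = (−(5/66)a + 320/363)(66a^3 + 174a^2 + 3348a − 45360) + (−(3600/121)a^2 − (32400/121)a − 388800/121)
  66a^3 + 174a^2 + 3348a − 45360 = (−(1331/600)a + 847/60)(−(3600/121)a^2 − (32400/121)a − 388800/121) + (0)
Last nonzero remainder: −(3600/121)a^2 − (32400/121)a − 388800/121. Dividing through by −3600/121 gives the monic gcd a^2 + 9a + 108.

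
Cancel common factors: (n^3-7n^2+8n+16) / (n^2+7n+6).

(n^2-8n+16)/(n+6)

By polynomial division,
  n^3-7n^2+8n+16 = (n-14)(n^2+7n+6) + (100n+100)
  n^2+7n+6 = ((1/100)n+3/50)(100n+100) + (0)
Last nonzero remainder: 100n+100. Dividing through by 100 gives the monic gcd n+1.
Cancel n+1 from numerator and denominator to get the reduced form.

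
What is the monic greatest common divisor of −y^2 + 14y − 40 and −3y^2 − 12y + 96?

Euclidean algorithm in ℚ[y]:
  −y^2 + 14y − 40 = (1/3)(−3y^2 − 12y + 96) + (18y − 72)
  −3y^2 − 12y + 96 = (−(1/6)y − 4/3)(18y − 72) + (0)
Last nonzero remainder: 18y − 72. Dividing through by 18 gives the monic gcd y − 4.

y − 4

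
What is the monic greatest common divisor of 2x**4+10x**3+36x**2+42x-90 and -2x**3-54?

Euclidean algorithm in ℚ[x]:
  2x**4+10x**3+36x**2+42x-90 = (-x-5)(-2x**3-54) + (36x**2-12x-360)
  -2x**3-54 = (-(1/18)x-1/54)(36x**2-12x-360) + (-(182/9)x-182/3)
  36x**2-12x-360 = (-(162/91)x+540/91)(-(182/9)x-182/3) + (0)
Last nonzero remainder: -(182/9)x-182/3. Dividing through by -182/9 gives the monic gcd x+3.

x+3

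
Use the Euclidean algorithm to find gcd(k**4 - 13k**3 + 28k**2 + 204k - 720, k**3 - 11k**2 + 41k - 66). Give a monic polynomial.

By polynomial division,
  k**4 - 13k**3 + 28k**2 + 204k - 720 = (k - 2)(k**3 - 11k**2 + 41k - 66) + (-35k**2 + 352k - 852)
  k**3 - 11k**2 + 41k - 66 = (-(1/35)k + 33/1225)(-35k**2 + 352k - 852) + ((8789/1225)k - 52734/1225)
  -35k**2 + 352k - 852 = (-(42875/8789)k + 173950/8789)((8789/1225)k - 52734/1225) + (0)
Last nonzero remainder: (8789/1225)k - 52734/1225. Dividing through by 8789/1225 gives the monic gcd k - 6.

k - 6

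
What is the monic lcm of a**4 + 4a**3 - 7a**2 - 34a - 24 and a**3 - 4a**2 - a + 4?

Euclidean algorithm in ℚ[a]:
  a**4 + 4a**3 - 7a**2 - 34a - 24 = (a + 8)(a**3 - 4a**2 - a + 4) + (26a**2 - 30a - 56)
  a**3 - 4a**2 - a + 4 = ((1/26)a - 37/338)(26a**2 - 30a - 56) + (-(360/169)a - 360/169)
  26a**2 - 30a - 56 = (-(2197/180)a + 1183/45)(-(360/169)a - 360/169) + (0)
Last nonzero remainder: -(360/169)a - 360/169. Dividing through by -360/169 gives the monic gcd a + 1.
Then lcm(f, g) = f·g / gcd(f, g); expanding and making the result monic gives the answer.

a**6 - a**5 - 23a**4 + 17a**3 + 118a**2 - 16a - 96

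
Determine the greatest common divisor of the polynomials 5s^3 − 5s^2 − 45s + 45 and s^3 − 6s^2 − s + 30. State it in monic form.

s − 3

Apply the Euclidean algorithm:
  5s^3 − 5s^2 − 45s + 45 = (5)(s^3 − 6s^2 − s + 30) + (25s^2 − 40s − 105)
  s^3 − 6s^2 − s + 30 = ((1/25)s − 22/125)(25s^2 − 40s − 105) + (−(96/25)s + 288/25)
  25s^2 − 40s − 105 = (−(625/96)s − 875/96)(−(96/25)s + 288/25) + (0)
Last nonzero remainder: −(96/25)s + 288/25. Dividing through by −96/25 gives the monic gcd s − 3.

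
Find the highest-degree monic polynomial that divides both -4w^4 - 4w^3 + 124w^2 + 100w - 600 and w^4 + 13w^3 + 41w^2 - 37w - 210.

w^3 + 6w^2 - w - 30

Apply the Euclidean algorithm:
  -4w^4 - 4w^3 + 124w^2 + 100w - 600 = (-4)(w^4 + 13w^3 + 41w^2 - 37w - 210) + (48w^3 + 288w^2 - 48w - 1440)
  w^4 + 13w^3 + 41w^2 - 37w - 210 = ((1/48)w + 7/48)(48w^3 + 288w^2 - 48w - 1440) + (0)
Last nonzero remainder: 48w^3 + 288w^2 - 48w - 1440. Dividing through by 48 gives the monic gcd w^3 + 6w^2 - w - 30.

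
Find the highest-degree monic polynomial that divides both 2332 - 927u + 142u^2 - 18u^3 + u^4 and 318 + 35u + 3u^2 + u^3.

53 - 3u + u^2

Repeated division with remainder:
  u^4 - 18u^3 + 142u^2 - 927u + 2332 = (u - 21)(u^3 + 3u^2 + 35u + 318) + (170u^2 - 510u + 9010)
  u^3 + 3u^2 + 35u + 318 = ((1/170)u + 3/85)(170u^2 - 510u + 9010) + (0)
Last nonzero remainder: 170u^2 - 510u + 9010. Dividing through by 170 gives the monic gcd u^2 - 3u + 53.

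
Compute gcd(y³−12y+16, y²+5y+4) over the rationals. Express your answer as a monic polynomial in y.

y+4

Apply the Euclidean algorithm:
  y³−12y+16 = (y−5)(y²+5y+4) + (9y+36)
  y²+5y+4 = ((1/9)y+1/9)(9y+36) + (0)
Last nonzero remainder: 9y+36. Dividing through by 9 gives the monic gcd y+4.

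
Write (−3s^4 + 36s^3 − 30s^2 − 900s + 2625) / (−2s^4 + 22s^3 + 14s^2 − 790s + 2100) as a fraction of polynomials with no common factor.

Repeated division with remainder:
  −3s^4 + 36s^3 − 30s^2 − 900s + 2625 = (3/2)(−2s^4 + 22s^3 + 14s^2 − 790s + 2100) + (3s^3 − 51s^2 + 285s − 525)
  −2s^4 + 22s^3 + 14s^2 − 790s + 2100 = (−(2/3)s − 4)(3s^3 − 51s^2 + 285s − 525) + (0)
Last nonzero remainder: 3s^3 − 51s^2 + 285s − 525. Dividing through by 3 gives the monic gcd s^3 − 17s^2 + 95s − 175.
Cancel s^3 − 17s^2 + 95s − 175 from numerator and denominator to get the reduced form.

(3s + 15)/(2s + 12)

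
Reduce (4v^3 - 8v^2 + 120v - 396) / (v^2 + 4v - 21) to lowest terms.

(4v^2 + 4v + 132)/(v + 7)

Euclidean algorithm in ℚ[v]:
  4v^3 - 8v^2 + 120v - 396 = (4v - 24)(v^2 + 4v - 21) + (300v - 900)
  v^2 + 4v - 21 = ((1/300)v + 7/300)(300v - 900) + (0)
Last nonzero remainder: 300v - 900. Dividing through by 300 gives the monic gcd v - 3.
Cancel v - 3 from numerator and denominator to get the reduced form.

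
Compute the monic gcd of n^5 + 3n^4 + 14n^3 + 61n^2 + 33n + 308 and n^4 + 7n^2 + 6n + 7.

Apply the Euclidean algorithm:
  n^5 + 3n^4 + 14n^3 + 61n^2 + 33n + 308 = (n + 3)(n^4 + 7n^2 + 6n + 7) + (7n^3 + 34n^2 + 8n + 287)
  n^4 + 7n^2 + 6n + 7 = ((1/7)n − 34/49)(7n^3 + 34n^2 + 8n + 287) + ((1443/49)n^2 − (1443/49)n + 1443/7)
  7n^3 + 34n^2 + 8n + 287 = ((343/1443)n + 2009/1443)((1443/49)n^2 − (1443/49)n + 1443/7) + (0)
Last nonzero remainder: (1443/49)n^2 − (1443/49)n + 1443/7. Dividing through by 1443/49 gives the monic gcd n^2 − n + 7.

n^2 − n + 7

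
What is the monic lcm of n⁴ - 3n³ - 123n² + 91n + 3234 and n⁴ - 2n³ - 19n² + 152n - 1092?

n⁶ - 6n⁵ - 88n⁴ + 382n³ - 237n² - 7336n + 84084

Euclidean algorithm in ℚ[n]:
  n⁴ - 3n³ - 123n² + 91n + 3234 = (n⁴ - 2n³ - 19n² + 152n - 1092) + (-n³ - 104n² - 61n + 4326)
  n⁴ - 2n³ - 19n² + 152n - 1092 = (-n + 106)(-n³ - 104n² - 61n + 4326) + (10944n² + 10944n - 459648)
  -n³ - 104n² - 61n + 4326 = (-(1/10944)n - 103/10944)(10944n² + 10944n - 459648) + (0)
Last nonzero remainder: 10944n² + 10944n - 459648. Dividing through by 10944 gives the monic gcd n² + n - 42.
Then lcm(f, g) = f·g / gcd(f, g); expanding and making the result monic gives the answer.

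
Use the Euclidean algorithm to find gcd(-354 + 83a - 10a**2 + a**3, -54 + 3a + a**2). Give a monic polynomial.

-6 + a

By polynomial division,
  a**3 - 10a**2 + 83a - 354 = (a - 13)(a**2 + 3a - 54) + (176a - 1056)
  a**2 + 3a - 54 = ((1/176)a + 9/176)(176a - 1056) + (0)
Last nonzero remainder: 176a - 1056. Dividing through by 176 gives the monic gcd a - 6.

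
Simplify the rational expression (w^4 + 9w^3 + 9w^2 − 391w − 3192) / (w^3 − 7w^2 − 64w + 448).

By polynomial division,
  w^4 + 9w^3 + 9w^2 − 391w − 3192 = (w + 16)(w^3 − 7w^2 − 64w + 448) + (185w^2 + 185w − 10360)
  w^3 − 7w^2 − 64w + 448 = ((1/185)w − 8/185)(185w^2 + 185w − 10360) + (0)
Last nonzero remainder: 185w^2 + 185w − 10360. Dividing through by 185 gives the monic gcd w^2 + w − 56.
Cancel w^2 + w − 56 from numerator and denominator to get the reduced form.

(w^2 + 8w + 57)/(w − 8)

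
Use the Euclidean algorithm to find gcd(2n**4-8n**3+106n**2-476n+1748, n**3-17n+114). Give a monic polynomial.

n**2-6n+19

Repeated division with remainder:
  2n**4-8n**3+106n**2-476n+1748 = (2n-8)(n**3-17n+114) + (140n**2-840n+2660)
  n**3-17n+114 = ((1/140)n+3/70)(140n**2-840n+2660) + (0)
Last nonzero remainder: 140n**2-840n+2660. Dividing through by 140 gives the monic gcd n**2-6n+19.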